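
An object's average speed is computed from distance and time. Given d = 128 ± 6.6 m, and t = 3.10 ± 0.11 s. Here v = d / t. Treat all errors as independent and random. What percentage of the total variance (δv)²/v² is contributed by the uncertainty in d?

67.9%

(δv/v)² = (1·δd/d)² + (-1·δt/t)²
  d term: (1×0.0516)² = 0.00266
  t term: (-1×0.0355)² = 0.00126
Total = 0.00392. Share from d = 0.00266/0.00392 = 0.679.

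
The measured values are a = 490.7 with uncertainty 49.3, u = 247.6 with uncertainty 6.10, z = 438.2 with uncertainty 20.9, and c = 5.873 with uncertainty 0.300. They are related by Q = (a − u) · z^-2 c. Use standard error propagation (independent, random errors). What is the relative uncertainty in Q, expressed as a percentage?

Let w = a − u = 243.1. δw = √(δa² + δu²) = √(2430 + 37.2) = 49.7, so δw/w = 0.204.
Q is then a monomial in w, z, c:
δQ/Q = √((δw/w)² + (-2·δz/z)² + (1·δc/c)²) = √(0.0418 + 0.00910 + 0.00261) = 0.231

23.1%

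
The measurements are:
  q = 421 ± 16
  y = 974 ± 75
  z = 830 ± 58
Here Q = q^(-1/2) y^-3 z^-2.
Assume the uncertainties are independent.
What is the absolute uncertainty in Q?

2.07e-17

Each factor contributes (exponent × relative error)² to (δQ/Q)²:
  (−½·δq/q)² = (-0.5×0.0380)² = 0.000361;  (-3·δy/y)² = (-3×0.0770)² = 0.0534;  (-2·δz/z)² = (-2×0.0699)² = 0.0195
δQ/Q = √(0.0733) = 0.271
Q = 7.66e-17, so δQ = 0.271 × 7.66e-17 = 2.07e-17.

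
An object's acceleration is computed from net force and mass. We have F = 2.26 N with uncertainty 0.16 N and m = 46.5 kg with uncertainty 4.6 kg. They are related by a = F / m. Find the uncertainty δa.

Products/powers → add relative errors in quadrature, weighted by exponent:
  (1·δF/F)² = (1×0.0708)² = 0.00501;  (-1·δm/m)² = (-1×0.0989)² = 0.00979
δa/a = √(0.0148) = 0.122
a = 0.0486 m/s^2, so δa = 0.122 × 0.0486 = 0.00591 m/s^2.

0.00591 m/s^2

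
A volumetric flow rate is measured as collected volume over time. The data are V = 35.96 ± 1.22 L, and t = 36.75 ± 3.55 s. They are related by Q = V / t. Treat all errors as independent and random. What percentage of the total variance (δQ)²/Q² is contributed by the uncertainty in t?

89.0%

(δQ/Q)² = (1·δV/V)² + (-1·δt/t)²
  V term: (1×0.0339)² = 0.00115
  t term: (-1×0.0966)² = 0.00933
Total = 0.0105. Share from t = 0.00933/0.0105 = 0.890.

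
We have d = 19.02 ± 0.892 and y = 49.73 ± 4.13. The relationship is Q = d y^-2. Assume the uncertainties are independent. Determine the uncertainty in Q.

0.00133

Each factor contributes (exponent × relative error)² to (δQ/Q)²:
  (1·δd/d)² = (1×0.0469)² = 0.00220;  (-2·δy/y)² = (-2×0.0830)² = 0.0276
δQ/Q = √(0.0298) = 0.173
Q = 0.007691, so δQ = 0.173 × 0.007691 = 0.00133.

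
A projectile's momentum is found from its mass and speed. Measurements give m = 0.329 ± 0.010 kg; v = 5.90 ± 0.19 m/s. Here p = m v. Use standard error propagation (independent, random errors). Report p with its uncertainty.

For a monomial p ∝ m, v, fractional errors add in quadrature:
  (1·δm/m)² = (1×0.0304)² = 0.000924;  (1·δv/v)² = (1×0.0322)² = 0.00104
δp/p = √(0.00196) = 0.0443
p = 1.94 kg·m/s, so δp = 0.0443 × 1.94 = 0.0860 kg·m/s.

1.94 ± 0.0860 kg·m/s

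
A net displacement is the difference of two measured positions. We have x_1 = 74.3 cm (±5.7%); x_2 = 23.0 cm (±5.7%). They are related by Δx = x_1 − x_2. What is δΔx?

Δx is a linear combination, so absolute uncertainties add in quadrature:
  (δx_1)² = 17.9;  (δx_2)² = 1.72
δΔx = √(19.7) = 4.43 cm

4.43 cm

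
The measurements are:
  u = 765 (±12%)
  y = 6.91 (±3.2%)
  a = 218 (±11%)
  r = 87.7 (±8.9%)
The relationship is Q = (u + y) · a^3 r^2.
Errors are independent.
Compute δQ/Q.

Let w = u + y = 772. δw = √(δu² + δy²) = √(8430 + 0.0489) = 91.8, so δw/w = 0.119.
Q is then a monomial in w, a, r:
δQ/Q = √((δw/w)² + (3·δa/a)² + (2·δr/r)²) = √(0.0141 + 0.109 + 0.0317) = 0.393

0.393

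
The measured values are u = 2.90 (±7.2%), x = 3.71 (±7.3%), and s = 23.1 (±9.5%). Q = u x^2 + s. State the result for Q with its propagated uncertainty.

63.0 ± 6.86

Let p = u·x^2 = 39.9. δp/p = √((1·δu/u)² + (2·δx/x)²) = √(0.00518 + 0.0213) = 0.163, so δp = 6.50.
Q = p + s: δQ = √(δp² + δs²) = √(42.2 + 4.82) = 6.86
Q = 63.0.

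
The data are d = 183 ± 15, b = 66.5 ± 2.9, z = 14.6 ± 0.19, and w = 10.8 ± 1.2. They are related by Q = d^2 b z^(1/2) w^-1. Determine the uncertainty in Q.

Relative error in a monomial: (δQ/Q)² = Σ (nᵢ · δxᵢ/xᵢ)².
  (2·δd/d)² = (2×0.0820)² = 0.0269;  (1·δb/b)² = (1×0.0436)² = 0.00190;  (½·δz/z)² = (0.5×0.0130)² = 4.23e-05;  (-1·δw/w)² = (-1×0.111)² = 0.0123
δQ/Q = √(0.0412) = 0.203
Q = 7.88e+05, so δQ = 0.203 × 7.88e+05 = 1.6e+05.

1.6e+05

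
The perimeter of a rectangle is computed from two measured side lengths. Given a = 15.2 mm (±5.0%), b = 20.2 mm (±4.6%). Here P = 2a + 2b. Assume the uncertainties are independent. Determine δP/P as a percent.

For a sum/difference, combine absolute errors in quadrature:
  (2·δa)² = 2.31;  (2·δb)² = 3.45
δP = √(5.76) = 2.40 mm
P = 70.8 mm, so δP/P = 2.40/70.8 = 0.0339.

3.39%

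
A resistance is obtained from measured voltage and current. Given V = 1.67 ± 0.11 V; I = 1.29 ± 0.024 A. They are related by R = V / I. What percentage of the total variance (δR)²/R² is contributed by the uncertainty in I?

(δR/R)² = (1·δV/V)² + (-1·δI/I)²
  V term: (1×0.0659)² = 0.00434
  I term: (-1×0.0186)² = 0.000346
Total = 0.00468. Share from I = 0.000346/0.00468 = 0.0739.

7.39%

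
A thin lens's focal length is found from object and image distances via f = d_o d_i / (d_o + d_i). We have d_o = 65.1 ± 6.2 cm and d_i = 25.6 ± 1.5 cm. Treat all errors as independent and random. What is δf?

0.917 cm

∂f/∂d_o = (d_i/(d_o+d_i))² = 0.0797;  ∂f/∂d_i = (d_o/(d_o+d_i))² = 0.515
δf = √((∂f/∂d_o · δd_o)² + (∂f/∂d_i · δd_i)²) = √(0.244 + 0.597) = 0.917 cm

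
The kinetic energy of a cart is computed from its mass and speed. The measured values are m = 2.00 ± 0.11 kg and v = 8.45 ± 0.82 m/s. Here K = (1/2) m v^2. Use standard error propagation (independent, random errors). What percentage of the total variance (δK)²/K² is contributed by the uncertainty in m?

7.43%

(δK/K)² = (1·δm/m)² + (2·δv/v)²
  m term: (1×0.0550)² = 0.00302
  v term: (2×0.0970)² = 0.0377
Total = 0.0407. Share from m = 0.00302/0.0407 = 0.0743.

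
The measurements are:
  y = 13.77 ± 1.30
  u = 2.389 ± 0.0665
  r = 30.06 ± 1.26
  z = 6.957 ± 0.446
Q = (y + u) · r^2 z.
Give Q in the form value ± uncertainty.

101600 ± 13500

Let w = y + u = 16.16. δw = √(δy² + δu²) = √(1.69 + 0.00442) = 1.30, so δw/w = 0.0806.
Q is then a monomial in w, r, z:
δQ/Q = √((δw/w)² + (2·δr/r)² + (1·δz/z)²) = √(0.00649 + 0.00703 + 0.00411) = 0.133
Q = 101600, so δQ = 0.133 × 101600 = 13500.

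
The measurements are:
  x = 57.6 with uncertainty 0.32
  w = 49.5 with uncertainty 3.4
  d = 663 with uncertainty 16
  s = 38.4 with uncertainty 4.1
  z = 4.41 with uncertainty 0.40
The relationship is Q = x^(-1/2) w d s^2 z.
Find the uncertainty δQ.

For a monomial Q ∝ x^(-1/2), w, d, s^2, z, fractional errors add in quadrature:
  (−½·δx/x)² = (-0.5×0.00556)² = 7.72e-06;  (1·δw/w)² = (1×0.0687)² = 0.00472;  (1·δd/d)² = (1×0.0241)² = 0.000582;  (2·δs/s)² = (2×0.107)² = 0.0456;  (1·δz/z)² = (1×0.0907)² = 0.00823
δQ/Q = √(0.0591) = 0.243
Q = 2.81e+07, so δQ = 0.243 × 2.81e+07 = 6.84e+06.

6.84e+06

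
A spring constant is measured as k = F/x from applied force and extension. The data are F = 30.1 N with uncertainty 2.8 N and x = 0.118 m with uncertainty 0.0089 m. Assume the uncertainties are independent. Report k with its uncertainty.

255 ± 30.5 N/m

Each factor contributes (exponent × relative error)² to (δk/k)²:
  (1·δF/F)² = (1×0.0930)² = 0.00865;  (-1·δx/x)² = (-1×0.0754)² = 0.00569
δk/k = √(0.0143) = 0.120
k = 255 N/m, so δk = 0.120 × 255 = 30.5 N/m.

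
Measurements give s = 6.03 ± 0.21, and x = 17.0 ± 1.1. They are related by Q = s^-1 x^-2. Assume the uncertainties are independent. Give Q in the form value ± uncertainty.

Relative error in a monomial: (δQ/Q)² = Σ (nᵢ · δxᵢ/xᵢ)².
  (-1·δs/s)² = (-1×0.0348)² = 0.00121;  (-2·δx/x)² = (-2×0.0647)² = 0.0167
δQ/Q = √(0.0180) = 0.134
Q = 0.000574, so δQ = 0.134 × 0.000574 = 7.69e-05.

(5.74 ± 0.769) × 10^-4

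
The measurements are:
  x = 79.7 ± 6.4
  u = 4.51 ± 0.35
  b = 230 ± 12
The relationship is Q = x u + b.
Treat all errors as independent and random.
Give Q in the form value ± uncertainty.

Let p = x·u = 359. δp/p = √((1·δx/x)² + (1·δu/u)²) = √(0.00645 + 0.00602) = 0.112, so δp = 40.1.
Q = p + b: δQ = √(δp² + δb²) = √(1610 + 144) = 41.9
Q = 589.

589 ± 41.9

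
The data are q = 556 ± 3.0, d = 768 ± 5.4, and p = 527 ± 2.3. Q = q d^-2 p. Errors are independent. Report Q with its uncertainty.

Q is a product of powers, so relative uncertainties combine in quadrature:
  (1·δq/q)² = (1×0.00540)² = 2.91e-05;  (-2·δd/d)² = (-2×0.00703)² = 0.000198;  (1·δp/p)² = (1×0.00436)² = 1.9e-05
δQ/Q = √(0.000246) = 0.0157
Q = 0.497, so δQ = 0.0157 × 0.497 = 0.00779.

0.497 ± 0.00779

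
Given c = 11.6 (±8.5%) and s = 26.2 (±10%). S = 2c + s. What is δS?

Each term contributes (cᵢ δxᵢ)² to (δS)²:
  (2·δc)² = 3.89;  (δs)² = 6.86
δS = √(10.8) = 3.28

3.28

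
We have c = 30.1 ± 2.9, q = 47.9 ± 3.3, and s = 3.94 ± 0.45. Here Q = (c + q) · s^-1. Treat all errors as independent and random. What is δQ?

2.52

Let u = c + q = 78.0. δu = √(δc² + δq²) = √(8.41 + 10.9) = 4.39, so δu/u = 0.0563.
Q is then a monomial in u, s:
δQ/Q = √((δu/u)² + (-1·δs/s)²) = √(0.00317 + 0.0130) = 0.127
Q = 19.8, so δQ = 0.127 × 19.8 = 2.52.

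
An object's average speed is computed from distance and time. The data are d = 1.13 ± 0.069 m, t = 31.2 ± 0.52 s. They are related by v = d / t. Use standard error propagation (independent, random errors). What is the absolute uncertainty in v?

0.00229 m/s

Since v is a product/quotient, work with relative uncertainties:
  (1·δd/d)² = (1×0.0611)² = 0.00373;  (-1·δt/t)² = (-1×0.0167)² = 0.000278
δv/v = √(0.00401) = 0.0633
v = 0.0362 m/s, so δv = 0.0633 × 0.0362 = 0.00229 m/s.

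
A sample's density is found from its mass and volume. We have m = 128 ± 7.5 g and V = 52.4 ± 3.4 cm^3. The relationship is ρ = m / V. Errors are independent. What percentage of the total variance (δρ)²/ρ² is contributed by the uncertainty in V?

55.1%

(δρ/ρ)² = (1·δm/m)² + (-1·δV/V)²
  m term: (1×0.0586)² = 0.00343
  V term: (-1×0.0649)² = 0.00421
Total = 0.00764. Share from V = 0.00421/0.00764 = 0.551.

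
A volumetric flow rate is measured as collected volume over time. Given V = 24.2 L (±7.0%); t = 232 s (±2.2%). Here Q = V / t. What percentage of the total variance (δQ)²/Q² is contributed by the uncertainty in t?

(δQ/Q)² = (1·δV/V)² + (-1·δt/t)²
  V term: (1×0.0700)² = 0.00490
  t term: (-1×0.0220)² = 0.000484
Total = 0.00538. Share from t = 0.000484/0.00538 = 0.0899.

8.99%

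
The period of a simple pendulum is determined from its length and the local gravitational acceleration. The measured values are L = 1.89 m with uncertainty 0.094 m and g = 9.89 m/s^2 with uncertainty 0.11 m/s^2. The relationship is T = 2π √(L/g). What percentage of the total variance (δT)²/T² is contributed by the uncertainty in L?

(δT/T)² = (½·δL/L)² + (−½·δg/g)²
  L term: (0.5×0.0497)² = 0.000618
  g term: (-0.5×0.0111)² = 3.09e-05
Total = 0.000649. Share from L = 0.000618/0.000649 = 0.952.

95.2%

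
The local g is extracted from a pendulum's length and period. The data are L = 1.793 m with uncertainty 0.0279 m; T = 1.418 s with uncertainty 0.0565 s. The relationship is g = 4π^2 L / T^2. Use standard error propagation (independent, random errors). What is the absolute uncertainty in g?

Products/powers → add relative errors in quadrature, weighted by exponent:
  (1·δL/L)² = (1×0.0156)² = 0.000242;  (-2·δT/T)² = (-2×0.0398)² = 0.00635
δg/g = √(0.00659) = 0.0812
g = 35.20 m/s^2, so δg = 0.0812 × 35.20 = 2.86 m/s^2.

2.86 m/s^2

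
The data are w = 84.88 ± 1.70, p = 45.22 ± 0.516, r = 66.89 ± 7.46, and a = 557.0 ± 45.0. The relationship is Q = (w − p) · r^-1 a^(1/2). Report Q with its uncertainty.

13.99 ± 1.77

Let u = w − p = 39.66. δu = √(δw² + δp²) = √(2.89 + 0.266) = 1.78, so δu/u = 0.0448.
Q is then a monomial in u, r, a:
δQ/Q = √((δu/u)² + (-1·δr/r)² + (½·δa/a)²) = √(0.00201 + 0.0124 + 0.00163) = 0.127
Q = 13.99, so δQ = 0.127 × 13.99 = 1.77.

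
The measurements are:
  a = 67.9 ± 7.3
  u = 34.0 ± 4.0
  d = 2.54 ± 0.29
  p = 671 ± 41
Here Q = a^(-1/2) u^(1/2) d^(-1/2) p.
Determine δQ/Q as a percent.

Relative error in a monomial: (δQ/Q)² = Σ (nᵢ · δxᵢ/xᵢ)².
  (−½·δa/a)² = (-0.5×0.108)² = 0.00289;  (½·δu/u)² = (0.5×0.118)² = 0.00346;  (−½·δd/d)² = (-0.5×0.114)² = 0.00326;  (1·δp/p)² = (1×0.0611)² = 0.00373
δQ/Q = √(0.0133) = 0.116

11.6%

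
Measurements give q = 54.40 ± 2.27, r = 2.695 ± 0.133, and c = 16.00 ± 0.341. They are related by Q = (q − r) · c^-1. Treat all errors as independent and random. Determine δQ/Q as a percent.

Let u = q − r = 51.70. δu = √(δq² + δr²) = √(5.15 + 0.0177) = 2.27, so δu/u = 0.0440.
Q is then a monomial in u, c:
δQ/Q = √((δu/u)² + (-1·δc/c)²) = √(0.00193 + 0.000454) = 0.0489

4.89%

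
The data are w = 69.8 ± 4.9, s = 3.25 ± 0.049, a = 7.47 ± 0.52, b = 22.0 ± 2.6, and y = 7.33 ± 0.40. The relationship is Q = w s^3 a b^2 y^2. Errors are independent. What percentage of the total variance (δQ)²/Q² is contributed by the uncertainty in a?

(δQ/Q)² = (1·δw/w)² + (3·δs/s)² + (1·δa/a)² + (2·δb/b)² + (2·δy/y)²
  w term: (1×0.0702)² = 0.00493
  s term: (3×0.0151)² = 0.00205
  a term: (1×0.0696)² = 0.00485
  b term: (2×0.118)² = 0.0559
  y term: (2×0.0546)² = 0.0119
Total = 0.0796. Share from a = 0.00485/0.0796 = 0.0609.

6.09%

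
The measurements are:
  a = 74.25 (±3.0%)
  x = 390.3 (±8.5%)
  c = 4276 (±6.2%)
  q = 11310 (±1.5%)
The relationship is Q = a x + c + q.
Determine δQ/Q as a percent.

Let p = a·x = 28980. δp/p = √((1·δa/a)² + (1·δx/x)²) = √(0.000900 + 0.00723) = 0.0901, so δp = 2610.
Q = p + c + q: δQ = √(δp² + δc² + δq²) = √(6.82e+06 + 70300 + 28800) = 2630
Q = 44570, so δQ/Q = 2630/44570 = 0.0590.

5.90%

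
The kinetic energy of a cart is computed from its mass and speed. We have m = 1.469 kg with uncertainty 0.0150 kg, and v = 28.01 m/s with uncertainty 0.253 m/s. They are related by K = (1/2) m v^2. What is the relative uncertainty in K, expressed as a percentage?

2.08%

For a monomial K ∝ m, v^2, fractional errors add in quadrature:
  (1·δm/m)² = (1×0.0102)² = 0.000104;  (2·δv/v)² = (2×0.00903)² = 0.000326
δK/K = √(0.000431) = 0.0208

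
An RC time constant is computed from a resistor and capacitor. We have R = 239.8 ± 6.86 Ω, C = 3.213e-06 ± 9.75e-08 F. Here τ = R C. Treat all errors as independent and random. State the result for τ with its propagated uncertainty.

(7.705 ± 0.321) × 10^-4 s

Products/powers → add relative errors in quadrature, weighted by exponent:
  (1·δR/R)² = (1×0.0286)² = 0.000818;  (1·δC/C)² = (1×0.0303)² = 0.000921
δτ/τ = √(0.00174) = 0.0417
τ = 0.0007705 s, so δτ = 0.0417 × 0.0007705 = 3.21e-05 s.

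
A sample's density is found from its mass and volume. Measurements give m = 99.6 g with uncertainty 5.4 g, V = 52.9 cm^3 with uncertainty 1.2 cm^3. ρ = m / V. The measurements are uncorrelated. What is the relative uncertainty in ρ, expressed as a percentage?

5.88%

Products/powers → add relative errors in quadrature, weighted by exponent:
  (1·δm/m)² = (1×0.0542)² = 0.00294;  (-1·δV/V)² = (-1×0.0227)² = 0.000515
δρ/ρ = √(0.00345) = 0.0588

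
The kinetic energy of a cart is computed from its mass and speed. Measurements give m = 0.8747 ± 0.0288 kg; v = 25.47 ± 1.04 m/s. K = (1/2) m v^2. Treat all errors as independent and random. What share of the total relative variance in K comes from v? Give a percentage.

(δK/K)² = (1·δm/m)² + (2·δv/v)²
  m term: (1×0.0329)² = 0.00108
  v term: (2×0.0408)² = 0.00667
Total = 0.00775. Share from v = 0.00667/0.00775 = 0.860.

86.0%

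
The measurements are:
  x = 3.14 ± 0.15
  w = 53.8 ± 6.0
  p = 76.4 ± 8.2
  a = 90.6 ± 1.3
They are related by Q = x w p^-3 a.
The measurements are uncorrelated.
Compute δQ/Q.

Q is a product of powers, so relative uncertainties combine in quadrature:
  (1·δx/x)² = (1×0.0478)² = 0.00228;  (1·δw/w)² = (1×0.112)² = 0.0124;  (-3·δp/p)² = (-3×0.107)² = 0.104;  (1·δa/a)² = (1×0.0143)² = 0.000206
δQ/Q = √(0.119) = 0.344

0.344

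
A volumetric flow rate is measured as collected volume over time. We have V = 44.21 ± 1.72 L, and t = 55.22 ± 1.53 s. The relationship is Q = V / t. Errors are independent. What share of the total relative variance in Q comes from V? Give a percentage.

(δQ/Q)² = (1·δV/V)² + (-1·δt/t)²
  V term: (1×0.0389)² = 0.00151
  t term: (-1×0.0277)² = 0.000768
Total = 0.00228. Share from V = 0.00151/0.00228 = 0.663.

66.3%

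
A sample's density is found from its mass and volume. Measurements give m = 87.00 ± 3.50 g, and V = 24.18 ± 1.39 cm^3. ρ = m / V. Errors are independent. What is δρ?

0.252 g/cm^3

Products/powers → add relative errors in quadrature, weighted by exponent:
  (1·δm/m)² = (1×0.0402)² = 0.00162;  (-1·δV/V)² = (-1×0.0575)² = 0.00330
δρ/ρ = √(0.00492) = 0.0702
ρ = 3.598 g/cm^3, so δρ = 0.0702 × 3.598 = 0.252 g/cm^3.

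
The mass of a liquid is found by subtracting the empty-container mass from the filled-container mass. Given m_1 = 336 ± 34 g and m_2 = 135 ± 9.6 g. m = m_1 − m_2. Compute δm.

35.3 g

m is a linear combination, so absolute uncertainties add in quadrature:
  (δm_1)² = 1160;  (δm_2)² = 92.2
δm = √(1250) = 35.3 g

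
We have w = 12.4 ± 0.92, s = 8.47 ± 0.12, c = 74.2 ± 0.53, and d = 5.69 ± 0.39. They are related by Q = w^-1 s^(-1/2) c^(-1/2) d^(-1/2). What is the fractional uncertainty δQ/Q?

For a monomial Q ∝ w^-1, s^(-1/2), c^(-1/2), d^(-1/2), fractional errors add in quadrature:
  (-1·δw/w)² = (-1×0.0742)² = 0.00550;  (−½·δs/s)² = (-0.5×0.0142)² = 5.02e-05;  (−½·δc/c)² = (-0.5×0.00714)² = 1.28e-05;  (−½·δd/d)² = (-0.5×0.0685)² = 0.00117
δQ/Q = √(0.00674) = 0.0821

0.0821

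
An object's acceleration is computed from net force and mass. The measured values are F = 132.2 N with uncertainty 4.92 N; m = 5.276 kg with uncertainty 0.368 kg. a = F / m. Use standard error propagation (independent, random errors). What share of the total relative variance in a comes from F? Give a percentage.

22.2%

(δa/a)² = (1·δF/F)² + (-1·δm/m)²
  F term: (1×0.0372)² = 0.00139
  m term: (-1×0.0697)² = 0.00487
Total = 0.00625. Share from F = 0.00139/0.00625 = 0.222.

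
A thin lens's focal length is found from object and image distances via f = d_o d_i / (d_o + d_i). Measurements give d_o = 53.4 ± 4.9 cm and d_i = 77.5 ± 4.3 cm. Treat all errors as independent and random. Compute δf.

1.86 cm

∂f/∂d_o = (d_i/(d_o+d_i))² = 0.351;  ∂f/∂d_i = (d_o/(d_o+d_i))² = 0.166
δf = √((∂f/∂d_o · δd_o)² + (∂f/∂d_i · δd_i)²) = √(2.95 + 0.512) = 1.86 cm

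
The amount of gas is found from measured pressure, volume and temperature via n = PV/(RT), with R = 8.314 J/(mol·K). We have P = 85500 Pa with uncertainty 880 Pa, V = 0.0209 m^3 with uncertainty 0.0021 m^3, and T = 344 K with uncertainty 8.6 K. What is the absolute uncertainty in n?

0.0650 mol

Relative error in a monomial: (δn/n)² = Σ (nᵢ · δxᵢ/xᵢ)².
  (1·δP/P)² = (1×0.0103)² = 0.000106;  (1·δV/V)² = (1×0.100)² = 0.0101;  (-1·δT/T)² = (-1×0.0250)² = 0.000625
δn/n = √(0.0108) = 0.104
n = 0.625 mol, so δn = 0.104 × 0.625 = 0.0650 mol.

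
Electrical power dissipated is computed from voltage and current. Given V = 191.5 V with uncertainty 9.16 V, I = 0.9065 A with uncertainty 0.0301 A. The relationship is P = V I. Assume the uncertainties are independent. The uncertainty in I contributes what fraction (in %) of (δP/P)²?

(δP/P)² = (1·δV/V)² + (1·δI/I)²
  V term: (1×0.0478)² = 0.00229
  I term: (1×0.0332)² = 0.00110
Total = 0.00339. Share from I = 0.00110/0.00339 = 0.325.

32.5%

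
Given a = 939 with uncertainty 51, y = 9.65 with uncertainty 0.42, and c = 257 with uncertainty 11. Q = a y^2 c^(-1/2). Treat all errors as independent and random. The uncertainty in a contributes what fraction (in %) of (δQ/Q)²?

26.9%

(δQ/Q)² = (1·δa/a)² + (2·δy/y)² + (−½·δc/c)²
  a term: (1×0.0543)² = 0.00295
  y term: (2×0.0435)² = 0.00758
  c term: (-0.5×0.0428)² = 0.000458
Total = 0.0110. Share from a = 0.00295/0.0110 = 0.269.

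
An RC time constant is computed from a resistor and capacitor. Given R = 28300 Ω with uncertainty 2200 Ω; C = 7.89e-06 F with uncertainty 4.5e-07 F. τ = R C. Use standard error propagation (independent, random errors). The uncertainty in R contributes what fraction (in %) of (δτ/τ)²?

65.0%

(δτ/τ)² = (1·δR/R)² + (1·δC/C)²
  R term: (1×0.0777)² = 0.00604
  C term: (1×0.0570)² = 0.00325
Total = 0.00930. Share from R = 0.00604/0.00930 = 0.650.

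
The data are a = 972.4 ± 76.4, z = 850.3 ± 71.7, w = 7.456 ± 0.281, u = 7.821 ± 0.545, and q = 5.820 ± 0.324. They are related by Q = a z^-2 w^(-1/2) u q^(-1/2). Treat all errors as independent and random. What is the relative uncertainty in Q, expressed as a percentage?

20.1%

Q is a product of powers, so relative uncertainties combine in quadrature:
  (1·δa/a)² = (1×0.0786)² = 0.00617;  (-2·δz/z)² = (-2×0.0843)² = 0.0284;  (−½·δw/w)² = (-0.5×0.0377)² = 0.000355;  (1·δu/u)² = (1×0.0697)² = 0.00486;  (−½·δq/q)² = (-0.5×0.0557)² = 0.000775
δQ/Q = √(0.0406) = 0.201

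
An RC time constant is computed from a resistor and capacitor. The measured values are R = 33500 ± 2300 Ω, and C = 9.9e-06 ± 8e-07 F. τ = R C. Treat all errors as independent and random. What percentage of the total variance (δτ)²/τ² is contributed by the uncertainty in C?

58.1%

(δτ/τ)² = (1·δR/R)² + (1·δC/C)²
  R term: (1×0.0687)² = 0.00471
  C term: (1×0.0808)² = 0.00653
Total = 0.0112. Share from C = 0.00653/0.0112 = 0.581.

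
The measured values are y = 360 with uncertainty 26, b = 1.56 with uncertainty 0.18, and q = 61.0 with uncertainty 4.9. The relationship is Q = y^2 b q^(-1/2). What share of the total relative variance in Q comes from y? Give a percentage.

(δQ/Q)² = (2·δy/y)² + (1·δb/b)² + (−½·δq/q)²
  y term: (2×0.0722)² = 0.0209
  b term: (1×0.115)² = 0.0133
  q term: (-0.5×0.0803)² = 0.00161
Total = 0.0358. Share from y = 0.0209/0.0358 = 0.583.

58.3%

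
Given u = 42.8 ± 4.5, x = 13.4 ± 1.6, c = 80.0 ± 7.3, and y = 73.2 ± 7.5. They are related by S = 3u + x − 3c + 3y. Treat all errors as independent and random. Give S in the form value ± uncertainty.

121 ± 34.2

Each term contributes (cᵢ δxᵢ)² to (δS)²:
  (3·δu)² = 182;  (δx)² = 2.56;  (3·δc)² = 480;  (3·δy)² = 506
δS = √(1170) = 34.2
S = 121.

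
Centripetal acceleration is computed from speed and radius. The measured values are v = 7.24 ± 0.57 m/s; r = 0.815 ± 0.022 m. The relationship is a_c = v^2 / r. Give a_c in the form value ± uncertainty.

Relative error in a monomial: (δa_c/a_c)² = Σ (nᵢ · δxᵢ/xᵢ)².
  (2·δv/v)² = (2×0.0787)² = 0.0248;  (-1·δr/r)² = (-1×0.0270)² = 0.000729
δa_c/a_c = √(0.0255) = 0.160
a_c = 64.3 m/s^2, so δa_c = 0.160 × 64.3 = 10.3 m/s^2.

64.3 ± 10.3 m/s^2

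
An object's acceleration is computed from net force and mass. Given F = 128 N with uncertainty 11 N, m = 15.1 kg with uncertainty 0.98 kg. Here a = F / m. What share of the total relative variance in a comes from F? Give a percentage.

(δa/a)² = (1·δF/F)² + (-1·δm/m)²
  F term: (1×0.0859)² = 0.00739
  m term: (-1×0.0649)² = 0.00421
Total = 0.0116. Share from F = 0.00739/0.0116 = 0.637.

63.7%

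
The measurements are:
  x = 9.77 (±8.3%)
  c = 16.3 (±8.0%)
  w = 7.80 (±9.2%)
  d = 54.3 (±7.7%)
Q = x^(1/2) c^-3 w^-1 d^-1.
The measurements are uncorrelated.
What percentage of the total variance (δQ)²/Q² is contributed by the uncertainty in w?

11.5%

(δQ/Q)² = (½·δx/x)² + (-3·δc/c)² + (-1·δw/w)² + (-1·δd/d)²
  x term: (0.5×0.0830)² = 0.00172
  c term: (-3×0.0800)² = 0.0576
  w term: (-1×0.0920)² = 0.00846
  d term: (-1×0.0770)² = 0.00593
Total = 0.0737. Share from w = 0.00846/0.0737 = 0.115.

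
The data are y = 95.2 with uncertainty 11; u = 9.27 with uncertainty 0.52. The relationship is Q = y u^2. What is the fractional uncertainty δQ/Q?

Since Q is a product/quotient, work with relative uncertainties:
  (1·δy/y)² = (1×0.116)² = 0.0134;  (2·δu/u)² = (2×0.0561)² = 0.0126
δQ/Q = √(0.0259) = 0.161

0.161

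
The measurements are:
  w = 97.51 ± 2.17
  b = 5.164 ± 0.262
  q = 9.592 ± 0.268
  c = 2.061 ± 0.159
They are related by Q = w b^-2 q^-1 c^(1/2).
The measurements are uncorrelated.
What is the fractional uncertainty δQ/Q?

Since Q is a product/quotient, work with relative uncertainties:
  (1·δw/w)² = (1×0.0223)² = 0.000495;  (-2·δb/b)² = (-2×0.0507)² = 0.0103;  (-1·δq/q)² = (-1×0.0279)² = 0.000781;  (½·δc/c)² = (0.5×0.0771)² = 0.00149
δQ/Q = √(0.0131) = 0.114

0.114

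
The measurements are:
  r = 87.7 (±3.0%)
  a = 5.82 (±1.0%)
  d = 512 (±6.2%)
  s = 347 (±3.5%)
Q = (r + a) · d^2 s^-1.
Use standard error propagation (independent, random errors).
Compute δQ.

Let u = r + a = 93.5. δu = √(δr² + δa²) = √(6.92 + 0.00339) = 2.63, so δu/u = 0.0281.
Q is then a monomial in u, d, s:
δQ/Q = √((δu/u)² + (2·δd/d)² + (-1·δs/s)²) = √(0.000792 + 0.0154 + 0.00123) = 0.132
Q = 70700, so δQ = 0.132 × 70700 = 9320.

9320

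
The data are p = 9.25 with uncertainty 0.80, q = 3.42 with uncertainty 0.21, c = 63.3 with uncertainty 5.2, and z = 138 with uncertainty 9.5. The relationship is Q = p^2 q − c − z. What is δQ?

Let w = p^2·q = 293. δw/w = √((2·δp/p)² + (1·δq/q)²) = √(0.0299 + 0.00377) = 0.184, so δw = 53.7.
Q = w − c − z: δQ = √(δw² + δc² + δz²) = √(2880 + 27.0 + 90.2) = 54.8

54.8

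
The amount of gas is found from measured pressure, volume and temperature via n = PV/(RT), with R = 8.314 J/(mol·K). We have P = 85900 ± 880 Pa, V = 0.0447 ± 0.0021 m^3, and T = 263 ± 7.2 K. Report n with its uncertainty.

1.76 ± 0.0972 mol

Each factor contributes (exponent × relative error)² to (δn/n)²:
  (1·δP/P)² = (1×0.0102)² = 0.000105;  (1·δV/V)² = (1×0.0470)² = 0.00221;  (-1·δT/T)² = (-1×0.0274)² = 0.000749
δn/n = √(0.00306) = 0.0553
n = 1.76 mol, so δn = 0.0553 × 1.76 = 0.0972 mol.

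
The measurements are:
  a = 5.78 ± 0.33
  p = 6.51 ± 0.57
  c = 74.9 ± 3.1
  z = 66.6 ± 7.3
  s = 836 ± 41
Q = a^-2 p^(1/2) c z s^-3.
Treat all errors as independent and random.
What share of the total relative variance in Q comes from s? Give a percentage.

43.0%

(δQ/Q)² = (-2·δa/a)² + (½·δp/p)² + (1·δc/c)² + (1·δz/z)² + (-3·δs/s)²
  a term: (-2×0.0571)² = 0.0130
  p term: (0.5×0.0876)² = 0.00192
  c term: (1×0.0414)² = 0.00171
  z term: (1×0.110)² = 0.0120
  s term: (-3×0.0490)² = 0.0216
Total = 0.0503. Share from s = 0.0216/0.0503 = 0.430.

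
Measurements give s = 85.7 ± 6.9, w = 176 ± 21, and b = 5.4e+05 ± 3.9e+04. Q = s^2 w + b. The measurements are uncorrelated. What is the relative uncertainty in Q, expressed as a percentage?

14.3%

Let p = s^2·w = 1.29e+06. δp/p = √((2·δs/s)² + (1·δw/w)²) = √(0.0259 + 0.0142) = 0.200, so δp = 2.59e+05.
Q = p + b: δQ = √(δp² + δb²) = √(6.71e+10 + 1.52e+09) = 2.62e+05
Q = 1.83e+06, so δQ/Q = 2.62e+05/1.83e+06 = 0.143.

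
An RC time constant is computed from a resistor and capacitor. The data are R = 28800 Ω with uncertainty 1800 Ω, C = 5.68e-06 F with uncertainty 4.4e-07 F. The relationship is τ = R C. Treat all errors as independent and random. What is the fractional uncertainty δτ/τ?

τ is a product of powers, so relative uncertainties combine in quadrature:
  (1·δR/R)² = (1×0.0625)² = 0.00391;  (1·δC/C)² = (1×0.0775)² = 0.00600
δτ/τ = √(0.00991) = 0.0995

0.0995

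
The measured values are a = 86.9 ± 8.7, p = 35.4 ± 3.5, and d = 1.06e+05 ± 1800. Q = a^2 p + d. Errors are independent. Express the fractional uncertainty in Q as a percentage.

Let w = a^2·p = 2.67e+05. δw/w = √((2·δa/a)² + (1·δp/p)²) = √(0.0401 + 0.00978) = 0.223, so δw = 59700.
Q = w + d: δQ = √(δw² + δd²) = √(3.56e+09 + 3.24e+06) = 59700
Q = 3.73e+05, so δQ/Q = 59700/3.73e+05 = 0.160.

16.0%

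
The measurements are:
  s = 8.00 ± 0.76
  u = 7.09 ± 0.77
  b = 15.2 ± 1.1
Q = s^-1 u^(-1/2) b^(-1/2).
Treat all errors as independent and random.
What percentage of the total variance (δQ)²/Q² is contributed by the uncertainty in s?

67.9%

(δQ/Q)² = (-1·δs/s)² + (−½·δu/u)² + (−½·δb/b)²
  s term: (-1×0.0950)² = 0.00903
  u term: (-0.5×0.109)² = 0.00295
  b term: (-0.5×0.0724)² = 0.00131
Total = 0.0133. Share from s = 0.00903/0.0133 = 0.679.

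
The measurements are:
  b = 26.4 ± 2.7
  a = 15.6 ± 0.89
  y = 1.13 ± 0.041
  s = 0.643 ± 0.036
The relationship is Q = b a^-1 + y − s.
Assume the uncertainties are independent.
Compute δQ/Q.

Let p = b·a^-1 = 1.69. δp/p = √((1·δb/b)² + (-1·δa/a)²) = √(0.0105 + 0.00325) = 0.117, so δp = 0.198.
Q = p + y − s: δQ = √(δp² + δy² + δs²) = √(0.0393 + 0.00168 + 0.00130) = 0.206
Q = 2.18, so δQ/Q = 0.206/2.18 = 0.0943.

0.0943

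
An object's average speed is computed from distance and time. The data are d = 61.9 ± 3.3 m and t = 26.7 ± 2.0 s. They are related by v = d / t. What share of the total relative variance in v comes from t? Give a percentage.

(δv/v)² = (1·δd/d)² + (-1·δt/t)²
  d term: (1×0.0533)² = 0.00284
  t term: (-1×0.0749)² = 0.00561
Total = 0.00845. Share from t = 0.00561/0.00845 = 0.664.

66.4%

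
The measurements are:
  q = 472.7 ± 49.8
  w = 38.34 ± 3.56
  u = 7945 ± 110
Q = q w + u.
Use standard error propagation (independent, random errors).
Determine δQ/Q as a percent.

9.77%

Let p = q·w = 18120. δp/p = √((1·δq/q)² + (1·δw/w)²) = √(0.0111 + 0.00862) = 0.140, so δp = 2550.
Q = p + u: δQ = √(δp² + δu²) = √(6.48e+06 + 12100) = 2550
Q = 26070, so δQ/Q = 2550/26070 = 0.0977.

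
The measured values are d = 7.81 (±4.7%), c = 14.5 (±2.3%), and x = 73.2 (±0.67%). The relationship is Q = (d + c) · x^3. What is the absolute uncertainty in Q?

Let u = d + c = 22.3. δu = √(δd² + δc²) = √(0.135 + 0.111) = 0.496, so δu/u = 0.0222.
Q is then a monomial in u, x:
δQ/Q = √((δu/u)² + (3·δx/x)²) = √(0.000494 + 0.000404) = 0.0300
Q = 8.75e+06, so δQ = 0.0300 × 8.75e+06 = 2.62e+05.

2.62e+05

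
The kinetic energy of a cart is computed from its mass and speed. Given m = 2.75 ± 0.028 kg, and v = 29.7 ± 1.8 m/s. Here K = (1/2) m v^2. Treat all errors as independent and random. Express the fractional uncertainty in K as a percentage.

12.2%

For a monomial K ∝ m, v^2, fractional errors add in quadrature:
  (1·δm/m)² = (1×0.0102)² = 0.000104;  (2·δv/v)² = (2×0.0606)² = 0.0147
δK/K = √(0.0148) = 0.122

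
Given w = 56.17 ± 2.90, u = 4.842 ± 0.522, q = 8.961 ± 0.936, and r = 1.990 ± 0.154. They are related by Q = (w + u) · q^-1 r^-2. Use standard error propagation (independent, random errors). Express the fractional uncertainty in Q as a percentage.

Let h = w + u = 61.01. δh = √(δw² + δu²) = √(8.41 + 0.272) = 2.95, so δh/h = 0.0483.
Q is then a monomial in h, q, r:
δQ/Q = √((δh/h)² + (-1·δq/q)² + (-2·δr/r)²) = √(0.00233 + 0.0109 + 0.0240) = 0.193

19.3%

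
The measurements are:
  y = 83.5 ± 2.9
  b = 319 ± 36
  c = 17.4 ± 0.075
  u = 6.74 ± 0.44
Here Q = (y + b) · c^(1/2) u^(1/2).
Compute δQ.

Let w = y + b = 402. δw = √(δy² + δb²) = √(8.41 + 1300) = 36.1, so δw/w = 0.0897.
Q is then a monomial in w, c, u:
δQ/Q = √((δw/w)² + (½·δc/c)² + (½·δu/u)²) = √(0.00805 + 4.64e-06 + 0.00107) = 0.0955
Q = 4360, so δQ = 0.0955 × 4360 = 416.

416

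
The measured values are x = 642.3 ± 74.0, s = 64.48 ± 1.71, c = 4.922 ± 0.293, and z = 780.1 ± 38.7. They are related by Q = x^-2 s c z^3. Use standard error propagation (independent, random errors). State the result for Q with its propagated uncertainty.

Relative error in a monomial: (δQ/Q)² = Σ (nᵢ · δxᵢ/xᵢ)².
  (-2·δx/x)² = (-2×0.115)² = 0.0531;  (1·δs/s)² = (1×0.0265)² = 0.000703;  (1·δc/c)² = (1×0.0595)² = 0.00354;  (3·δz/z)² = (3×0.0496)² = 0.0221
δQ/Q = √(0.0795) = 0.282
Q = 365200, so δQ = 0.282 × 365200 = 1.03e+05.

(3.652 ± 1.03) × 10^5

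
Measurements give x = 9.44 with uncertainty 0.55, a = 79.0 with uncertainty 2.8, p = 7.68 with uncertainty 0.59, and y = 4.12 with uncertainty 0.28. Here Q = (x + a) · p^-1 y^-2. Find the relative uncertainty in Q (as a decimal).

0.159

Let u = x + a = 88.4. δu = √(δx² + δa²) = √(0.303 + 7.84) = 2.85, so δu/u = 0.0323.
Q is then a monomial in u, p, y:
δQ/Q = √((δu/u)² + (-1·δp/p)² + (-2·δy/y)²) = √(0.00104 + 0.00590 + 0.0185) = 0.159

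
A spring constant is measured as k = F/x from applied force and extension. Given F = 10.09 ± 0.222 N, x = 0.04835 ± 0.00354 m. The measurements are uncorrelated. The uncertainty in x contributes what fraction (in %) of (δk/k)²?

(δk/k)² = (1·δF/F)² + (-1·δx/x)²
  F term: (1×0.0220)² = 0.000484
  x term: (-1×0.0732)² = 0.00536
Total = 0.00584. Share from x = 0.00536/0.00584 = 0.917.

91.7%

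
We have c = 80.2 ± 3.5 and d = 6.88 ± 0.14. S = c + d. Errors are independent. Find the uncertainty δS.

Sums and differences: (δS)² = Σ (cᵢ δxᵢ)².
  (δc)² = 12.2;  (δd)² = 0.0196
δS = √(12.3) = 3.50

3.50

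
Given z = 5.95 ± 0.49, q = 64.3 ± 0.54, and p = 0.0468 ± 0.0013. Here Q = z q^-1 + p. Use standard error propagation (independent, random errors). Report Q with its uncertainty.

0.139 ± 0.00777

Let w = z·q^-1 = 0.0925. δw/w = √((1·δz/z)² + (-1·δq/q)²) = √(0.00678 + 7.05e-05) = 0.0828, so δw = 0.00766.
Q = w + p: δQ = √(δw² + δp²) = √(5.87e-05 + 1.69e-06) = 0.00777
Q = 0.139.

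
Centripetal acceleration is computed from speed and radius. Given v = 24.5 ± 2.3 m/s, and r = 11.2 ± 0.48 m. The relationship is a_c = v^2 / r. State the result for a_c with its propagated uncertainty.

For a monomial a_c ∝ v^2, r^-1, fractional errors add in quadrature:
  (2·δv/v)² = (2×0.0939)² = 0.0353;  (-1·δr/r)² = (-1×0.0429)² = 0.00184
δa_c/a_c = √(0.0371) = 0.193
a_c = 53.6 m/s^2, so δa_c = 0.193 × 53.6 = 10.3 m/s^2.

53.6 ± 10.3 m/s^2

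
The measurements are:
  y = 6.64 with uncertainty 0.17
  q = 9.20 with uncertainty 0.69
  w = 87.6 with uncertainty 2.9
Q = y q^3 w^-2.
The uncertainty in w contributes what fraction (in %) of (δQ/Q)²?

(δQ/Q)² = (1·δy/y)² + (3·δq/q)² + (-2·δw/w)²
  y term: (1×0.0256)² = 0.000655
  q term: (3×0.0750)² = 0.0506
  w term: (-2×0.0331)² = 0.00438
Total = 0.0557. Share from w = 0.00438/0.0557 = 0.0788.

7.88%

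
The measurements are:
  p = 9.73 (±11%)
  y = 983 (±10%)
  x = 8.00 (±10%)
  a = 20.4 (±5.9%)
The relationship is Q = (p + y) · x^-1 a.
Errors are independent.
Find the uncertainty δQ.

386

Let u = p + y = 993. δu = √(δp² + δy²) = √(1.15 + 9660) = 98.3, so δu/u = 0.0990.
Q is then a monomial in u, x, a:
δQ/Q = √((δu/u)² + (-1·δx/x)² + (1·δa/a)²) = √(0.00981 + 0.0100 + 0.00348) = 0.153
Q = 2530, so δQ = 0.153 × 2530 = 386.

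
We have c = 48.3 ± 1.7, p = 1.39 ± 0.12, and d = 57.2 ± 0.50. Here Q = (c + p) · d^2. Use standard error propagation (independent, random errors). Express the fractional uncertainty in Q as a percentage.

Let u = c + p = 49.7. δu = √(δc² + δp²) = √(2.89 + 0.0144) = 1.70, so δu/u = 0.0343.
Q is then a monomial in u, d:
δQ/Q = √((δu/u)² + (2·δd/d)²) = √(0.00118 + 0.000306) = 0.0385

3.85%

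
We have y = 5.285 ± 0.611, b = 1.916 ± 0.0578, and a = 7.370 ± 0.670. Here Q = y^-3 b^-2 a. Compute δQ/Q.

0.364

Each factor contributes (exponent × relative error)² to (δQ/Q)²:
  (-3·δy/y)² = (-3×0.116)² = 0.120;  (-2·δb/b)² = (-2×0.0302)² = 0.00364;  (1·δa/a)² = (1×0.0909)² = 0.00826
δQ/Q = √(0.132) = 0.364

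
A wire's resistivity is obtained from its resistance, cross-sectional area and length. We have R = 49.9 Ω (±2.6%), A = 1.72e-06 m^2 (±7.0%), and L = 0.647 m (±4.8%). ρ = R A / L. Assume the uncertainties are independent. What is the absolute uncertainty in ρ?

1.18e-05 Ω·m

Since ρ is a product/quotient, work with relative uncertainties:
  (1·δR/R)² = (1×0.0260)² = 0.000676;  (1·δA/A)² = (1×0.0700)² = 0.00490;  (-1·δL/L)² = (-1×0.0480)² = 0.00230
δρ/ρ = √(0.00788) = 0.0888
ρ = 0.000133 Ω·m, so δρ = 0.0888 × 0.000133 = 1.18e-05 Ω·m.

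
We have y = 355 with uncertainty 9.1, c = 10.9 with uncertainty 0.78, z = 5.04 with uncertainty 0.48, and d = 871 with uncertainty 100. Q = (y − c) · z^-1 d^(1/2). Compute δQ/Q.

Let u = y − c = 344. δu = √(δy² + δc²) = √(82.8 + 0.608) = 9.13, so δu/u = 0.0265.
Q is then a monomial in u, z, d:
δQ/Q = √((δu/u)² + (-1·δz/z)² + (½·δd/d)²) = √(0.000705 + 0.00907 + 0.00330) = 0.114

0.114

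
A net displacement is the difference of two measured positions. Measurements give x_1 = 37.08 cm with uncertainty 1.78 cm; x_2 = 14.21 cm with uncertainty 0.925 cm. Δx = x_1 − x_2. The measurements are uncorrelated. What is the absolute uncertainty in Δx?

2.01 cm

Each term contributes (cᵢ δxᵢ)² to (δΔx)²:
  (δx_1)² = 3.17;  (δx_2)² = 0.856
δΔx = √(4.02) = 2.01 cm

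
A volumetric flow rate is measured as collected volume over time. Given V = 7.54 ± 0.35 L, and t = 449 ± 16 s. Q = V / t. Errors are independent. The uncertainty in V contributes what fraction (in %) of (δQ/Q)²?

(δQ/Q)² = (1·δV/V)² + (-1·δt/t)²
  V term: (1×0.0464)² = 0.00215
  t term: (-1×0.0356)² = 0.00127
Total = 0.00342. Share from V = 0.00215/0.00342 = 0.629.

62.9%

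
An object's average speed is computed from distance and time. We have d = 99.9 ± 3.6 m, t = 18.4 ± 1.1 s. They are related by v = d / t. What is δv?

0.379 m/s

v is a product of powers, so relative uncertainties combine in quadrature:
  (1·δd/d)² = (1×0.0360)² = 0.00130;  (-1·δt/t)² = (-1×0.0598)² = 0.00357
δv/v = √(0.00487) = 0.0698
v = 5.43 m/s, so δv = 0.0698 × 5.43 = 0.379 m/s.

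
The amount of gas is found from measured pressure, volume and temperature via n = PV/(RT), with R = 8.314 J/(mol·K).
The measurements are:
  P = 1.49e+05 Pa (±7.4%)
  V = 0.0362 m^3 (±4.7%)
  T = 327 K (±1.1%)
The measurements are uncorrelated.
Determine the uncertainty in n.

For a monomial n ∝ P, V, T^-1, fractional errors add in quadrature:
  (1·δP/P)² = (1×0.0740)² = 0.00548;  (1·δV/V)² = (1×0.0470)² = 0.00221;  (-1·δT/T)² = (-1×0.0110)² = 0.000121
δn/n = √(0.00781) = 0.0884
n = 1.98 mol, so δn = 0.0884 × 1.98 = 0.175 mol.

0.175 mol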